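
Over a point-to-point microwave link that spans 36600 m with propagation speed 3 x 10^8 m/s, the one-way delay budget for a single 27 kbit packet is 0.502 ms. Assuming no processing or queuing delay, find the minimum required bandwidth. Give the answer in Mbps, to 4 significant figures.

71.05 Mbps

Propagation delay = 36600 / 300000000 = 0.122 ms.
Transmission budget = 0.502 − 0.122 = 0.38 ms.
R ≥ L / t_tx = 27000 bits / 0.00038 s = 71.05 Mbps.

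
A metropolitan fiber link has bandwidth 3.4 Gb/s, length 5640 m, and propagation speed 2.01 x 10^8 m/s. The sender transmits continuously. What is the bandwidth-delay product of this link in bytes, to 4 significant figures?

Propagation delay = 5640 / 2.01e+08 = 2.80597e-05 s.
BDP = R × t_prop = 3400000000 × 2.80597e-05 = 95403 bits.
In bytes: 95403/8 = 11930 bytes.

11930 bytes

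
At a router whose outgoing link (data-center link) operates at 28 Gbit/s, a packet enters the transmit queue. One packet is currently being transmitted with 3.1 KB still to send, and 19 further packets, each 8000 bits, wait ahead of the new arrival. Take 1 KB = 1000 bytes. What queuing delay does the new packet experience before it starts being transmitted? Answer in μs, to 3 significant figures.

6.31 μs

Each queued packet: L/R = 8000/28000000000 = 0.285714 μs.
19 queued → 5.42857 μs.
Plus remaining 24800 bits of current packet: 0.885714 μs.
Queuing delay = 6.31 μs.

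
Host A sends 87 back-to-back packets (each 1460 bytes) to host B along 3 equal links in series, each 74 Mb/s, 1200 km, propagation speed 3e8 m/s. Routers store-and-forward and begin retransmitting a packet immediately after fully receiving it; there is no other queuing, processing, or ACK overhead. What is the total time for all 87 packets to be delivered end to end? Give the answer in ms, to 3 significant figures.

Per-hop transmission t_tx = L/R = 11680/74000000 = 0.157838 ms.
Per-hop propagation t_prop = 1200000/300000000 = 4 ms.
Pipeline fill: first packet needs 3·t_tx to clear all hops; remaining 86 packets each add one t_tx.
Total = (3+87-1)·t_tx + 3·t_prop = 89·0.157838 + 3·4 = 26.0 ms.

26.0 ms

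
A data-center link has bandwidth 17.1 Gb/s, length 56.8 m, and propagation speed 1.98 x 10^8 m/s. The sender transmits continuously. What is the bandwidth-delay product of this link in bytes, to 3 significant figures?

613 bytes

Propagation delay = 56.8 / 198000000 = 2.86869e-07 s.
BDP = R × t_prop = 1.71e+10 × 2.86869e-07 = 4905.45 bits.
In bytes: 4905.45/8 = 613 bytes.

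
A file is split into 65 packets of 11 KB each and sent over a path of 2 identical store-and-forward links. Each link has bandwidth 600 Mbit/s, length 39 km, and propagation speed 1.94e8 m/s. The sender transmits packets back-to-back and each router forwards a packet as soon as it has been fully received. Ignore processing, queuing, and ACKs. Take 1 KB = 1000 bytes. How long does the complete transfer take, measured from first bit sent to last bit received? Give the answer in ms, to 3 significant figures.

Per-hop transmission t_tx = L/R = 88000/600000000 = 0.146667 ms.
Per-hop propagation t_prop = 39000/194000000 = 0.201031 ms.
Pipeline fill: first packet needs 2·t_tx to clear all hops; remaining 64 packets each add one t_tx.
Total = (2+65-1)·t_tx + 2·t_prop = 66·0.146667 + 2·0.201031 = 10.1 ms.

10.1 ms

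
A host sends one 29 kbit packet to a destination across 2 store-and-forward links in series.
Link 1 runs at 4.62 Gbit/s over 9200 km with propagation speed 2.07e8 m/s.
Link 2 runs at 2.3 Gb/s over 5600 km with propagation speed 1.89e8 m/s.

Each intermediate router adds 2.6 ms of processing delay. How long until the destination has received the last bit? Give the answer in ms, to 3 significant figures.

L = 29000 bits.
Transmission delays (L/R per hop): 0.00627706, 0.0126087 ms; sum = 0.0188858 ms.
Propagation delays (d/s per hop): 44.4444, 29.6296 ms; sum = 74.0741 ms.
Processing at 1 router(s): 1 × 2.6 ms = 2.6 ms.
End-to-end = 76.7 ms.

76.7 ms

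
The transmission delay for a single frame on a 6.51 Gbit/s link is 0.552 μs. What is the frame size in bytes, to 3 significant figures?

L = R × t_tx = 6510000000 b/s × 5.52e-07 s = 3593.52 bits.
In bytes: 3593.52 / 8 = 449 bytes.

449 bytes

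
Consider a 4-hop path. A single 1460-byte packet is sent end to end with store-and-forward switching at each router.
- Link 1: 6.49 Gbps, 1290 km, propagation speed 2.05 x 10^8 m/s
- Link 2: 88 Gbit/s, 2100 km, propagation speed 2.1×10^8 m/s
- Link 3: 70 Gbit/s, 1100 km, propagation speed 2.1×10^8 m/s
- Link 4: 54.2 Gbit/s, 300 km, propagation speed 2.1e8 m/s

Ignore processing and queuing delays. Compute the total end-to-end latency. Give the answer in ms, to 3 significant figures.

23.0 ms

L = 1460 × 8 = 11680 bits.
Transmission delays (L/R per hop): 0.00179969, 0.000132727, 0.000166857, 0.000215498 ms; sum = 0.00231477 ms.
Propagation delays (d/s per hop): 6.29268, 10, 5.2381, 1.42857 ms; sum = 22.9593 ms.
End-to-end = 23.0 ms.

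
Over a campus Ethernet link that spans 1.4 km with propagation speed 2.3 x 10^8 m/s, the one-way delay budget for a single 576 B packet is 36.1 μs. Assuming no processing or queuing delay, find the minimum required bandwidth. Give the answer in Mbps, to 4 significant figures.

153.5 Mbps

L = 4608 bits.
Propagation delay = 1400 / 2.3e+08 = 6.08696 μs.
Transmission budget = 36.1 − 6.08696 = 30.013 μs.
R ≥ L / t_tx = 4608 bits / 3.0013e-05 s = 153.5 Mbps.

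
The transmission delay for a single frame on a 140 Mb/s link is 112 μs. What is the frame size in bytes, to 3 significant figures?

L = R × t_tx = 140000000 b/s × 0.000112 s = 15680 bits.
In bytes: 15680 / 8 = 1960 bytes.

1960 bytes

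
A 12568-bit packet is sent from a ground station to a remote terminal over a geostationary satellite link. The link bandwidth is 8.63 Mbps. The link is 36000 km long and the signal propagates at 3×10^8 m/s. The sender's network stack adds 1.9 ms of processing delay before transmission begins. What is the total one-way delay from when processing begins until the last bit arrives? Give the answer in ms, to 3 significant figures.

123 ms

Transmission delay = L/R = 12568 / 8630000 = 1.45632 ms.
Propagation delay = d/s = 36000000 m / 300000000 m/s = 120 ms.
Plus processing delay 1.9 ms = 1.9 ms.
Total = 123 ms.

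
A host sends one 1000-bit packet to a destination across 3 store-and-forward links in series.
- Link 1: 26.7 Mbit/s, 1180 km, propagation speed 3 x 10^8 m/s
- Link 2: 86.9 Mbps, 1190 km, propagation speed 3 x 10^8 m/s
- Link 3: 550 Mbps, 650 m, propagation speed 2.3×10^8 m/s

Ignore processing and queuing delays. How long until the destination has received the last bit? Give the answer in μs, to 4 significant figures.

Transmission delays (L/R per hop): 37.4532, 11.5075, 1.81818 μs; sum = 50.7788 μs.
Propagation delays (d/s per hop): 3933.33, 3966.67, 2.82609 μs; sum = 7902.83 μs.
End-to-end = 7954 μs.

7954 μs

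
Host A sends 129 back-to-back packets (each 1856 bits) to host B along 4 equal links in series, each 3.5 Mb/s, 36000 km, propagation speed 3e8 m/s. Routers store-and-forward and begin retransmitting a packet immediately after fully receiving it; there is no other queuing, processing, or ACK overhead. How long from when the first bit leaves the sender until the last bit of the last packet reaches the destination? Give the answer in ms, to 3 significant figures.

Per-hop transmission t_tx = L/R = 1856/3500000 = 0.530286 ms.
Per-hop propagation t_prop = 36000000/300000000 = 120 ms.
Pipeline fill: first packet needs 4·t_tx to clear all hops; remaining 128 packets each add one t_tx.
Total = (4+129-1)·t_tx + 4·t_prop = 132·0.530286 + 4·120 = 550 ms.

550 ms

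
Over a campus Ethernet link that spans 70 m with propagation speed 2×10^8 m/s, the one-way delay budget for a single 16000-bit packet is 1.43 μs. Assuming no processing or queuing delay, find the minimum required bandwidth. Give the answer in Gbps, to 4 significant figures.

14.81 Gbps

Propagation delay = 70 / 200000000 = 0.35 μs.
Transmission budget = 1.43 − 0.35 = 1.08 μs.
R ≥ L / t_tx = 16000 bits / 1.08e-06 s = 14.81 Gbps.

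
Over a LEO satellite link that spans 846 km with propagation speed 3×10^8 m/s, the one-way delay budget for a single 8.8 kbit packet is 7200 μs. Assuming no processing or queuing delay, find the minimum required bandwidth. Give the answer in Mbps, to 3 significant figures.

Propagation delay = 846000 / 300000000 = 2820 μs.
Transmission budget = 7200 − 2820 = 4380 μs.
R ≥ L / t_tx = 8800 bits / 0.00438 s = 2.01 Mbps.

2.01 Mbps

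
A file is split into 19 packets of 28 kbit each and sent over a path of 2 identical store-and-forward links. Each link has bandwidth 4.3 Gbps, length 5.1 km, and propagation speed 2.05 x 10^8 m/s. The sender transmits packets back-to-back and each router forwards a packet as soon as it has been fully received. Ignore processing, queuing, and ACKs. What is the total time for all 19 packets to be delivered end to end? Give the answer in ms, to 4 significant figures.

Per-hop transmission t_tx = L/R = 28000/4300000000 = 0.00651163 ms.
Per-hop propagation t_prop = 5100/2.05e+08 = 0.024878 ms.
Pipeline fill: first packet needs 2·t_tx to clear all hops; remaining 18 packets each add one t_tx.
Total = (2+19-1)·t_tx + 2·t_prop = 20·0.00651163 + 2·0.024878 = 0.1800 ms.

0.1800 ms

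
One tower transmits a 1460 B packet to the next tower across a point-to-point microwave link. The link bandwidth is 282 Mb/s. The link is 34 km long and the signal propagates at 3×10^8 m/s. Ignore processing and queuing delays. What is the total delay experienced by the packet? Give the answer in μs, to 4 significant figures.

L = 1460 × 8 = 11680 bits.
Transmission delay = L/R = 11680 / 282000000 = 41.4184 μs.
Propagation delay = d/s = 34000 m / 300000000 m/s = 113.333 μs.
Total = 154.8 μs.

154.8 μs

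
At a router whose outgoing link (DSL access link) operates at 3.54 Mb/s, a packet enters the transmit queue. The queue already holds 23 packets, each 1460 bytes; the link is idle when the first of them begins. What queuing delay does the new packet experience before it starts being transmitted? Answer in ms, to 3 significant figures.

75.9 ms

Each queued packet: L/R = 11680/3540000 = 3.29944 ms.
23 queued → 75.887 ms.
Queuing delay = 75.9 ms.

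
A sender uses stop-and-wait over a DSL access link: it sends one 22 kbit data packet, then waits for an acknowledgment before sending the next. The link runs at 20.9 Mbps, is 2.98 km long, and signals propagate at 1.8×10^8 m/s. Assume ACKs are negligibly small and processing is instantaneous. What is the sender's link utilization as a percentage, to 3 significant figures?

t_tx = L/R = 22000/20900000 = 0.00105263 s.
t_prop = 2980/180000000 = 1.65556e-05 s; RTT = 3.31111e-05 s.
Cycle = t_tx + RTT = 0.00108574 s.
Utilization = t_tx / cycle = 0.00105263/0.00108574 = 97.0 %.

97.0 %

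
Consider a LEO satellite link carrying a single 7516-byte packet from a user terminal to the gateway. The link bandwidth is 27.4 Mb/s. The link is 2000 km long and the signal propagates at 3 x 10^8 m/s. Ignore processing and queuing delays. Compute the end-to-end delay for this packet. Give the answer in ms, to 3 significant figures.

L = 7516 × 8 = 60128 bits.
Transmission delay = L/R = 60128 / 27400000 = 2.19445 ms.
Propagation delay = d/s = 2000000 m / 300000000 m/s = 6.66667 ms.
Total = 8.86 ms.

8.86 ms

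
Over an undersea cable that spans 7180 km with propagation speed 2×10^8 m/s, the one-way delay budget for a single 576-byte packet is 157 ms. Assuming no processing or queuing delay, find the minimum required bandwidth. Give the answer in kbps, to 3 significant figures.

L = 4608 bits.
Propagation delay = 7180000 / 200000000 = 35.9 ms.
Transmission budget = 157 − 35.9 = 121.1 ms.
R ≥ L / t_tx = 4608 bits / 0.1211 s = 38.1 kbps.

38.1 kbps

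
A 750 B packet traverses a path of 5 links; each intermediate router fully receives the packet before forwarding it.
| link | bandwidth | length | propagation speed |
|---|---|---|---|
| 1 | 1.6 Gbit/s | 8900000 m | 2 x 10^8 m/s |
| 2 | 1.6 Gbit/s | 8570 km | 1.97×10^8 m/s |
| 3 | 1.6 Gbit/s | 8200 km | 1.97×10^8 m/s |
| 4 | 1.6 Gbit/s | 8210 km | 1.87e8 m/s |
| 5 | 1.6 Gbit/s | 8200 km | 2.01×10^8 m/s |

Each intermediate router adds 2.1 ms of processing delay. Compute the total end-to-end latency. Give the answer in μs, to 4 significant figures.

222700 μs

L = 750 × 8 = 6000 bits.
Transmission delay per hop = L/R = 6000/1600000000 = 3.75 μs; 5 hops → 18.75 μs.
Propagation delays (d/s per hop): 44500, 43502.5, 41624.4, 43903.7, 40796 μs; sum = 214327 μs.
Processing at 4 router(s): 4 × 2.1 ms = 8400 μs.
End-to-end = 222700 μs.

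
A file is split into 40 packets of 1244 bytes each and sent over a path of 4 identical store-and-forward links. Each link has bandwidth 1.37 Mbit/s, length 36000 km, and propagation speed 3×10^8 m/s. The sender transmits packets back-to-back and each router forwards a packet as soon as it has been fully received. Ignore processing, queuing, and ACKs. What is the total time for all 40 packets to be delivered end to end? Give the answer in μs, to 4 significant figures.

792400 μs

Per-hop transmission t_tx = L/R = 9952/1370000 = 7264.23 μs.
Per-hop propagation t_prop = 36000000/300000000 = 120000 μs.
Pipeline fill: first packet needs 4·t_tx to clear all hops; remaining 39 packets each add one t_tx.
Total = (4+40-1)·t_tx + 4·t_prop = 43·7264.23 + 4·120000 = 792400 μs.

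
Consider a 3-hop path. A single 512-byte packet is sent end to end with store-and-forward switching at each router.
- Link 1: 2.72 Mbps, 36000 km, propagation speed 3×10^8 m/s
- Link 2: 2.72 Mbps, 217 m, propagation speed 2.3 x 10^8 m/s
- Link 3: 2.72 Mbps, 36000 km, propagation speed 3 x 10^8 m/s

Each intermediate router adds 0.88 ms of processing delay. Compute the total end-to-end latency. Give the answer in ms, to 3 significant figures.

246 ms

L = 512 × 8 = 4096 bits.
Transmission delay per hop = L/R = 4096/2720000 = 1.50588 ms; 3 hops → 4.51765 ms.
Propagation delays (d/s per hop): 120, 0.000943478, 120 ms; sum = 240.001 ms.
Processing at 2 router(s): 2 × 0.88 ms = 1.76 ms.
End-to-end = 246 ms.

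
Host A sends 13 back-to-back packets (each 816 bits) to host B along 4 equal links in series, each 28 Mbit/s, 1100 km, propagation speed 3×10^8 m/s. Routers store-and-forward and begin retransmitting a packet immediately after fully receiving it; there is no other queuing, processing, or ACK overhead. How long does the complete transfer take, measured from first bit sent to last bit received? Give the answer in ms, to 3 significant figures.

15.1 ms

Per-hop transmission t_tx = L/R = 816/28000000 = 0.0291429 ms.
Per-hop propagation t_prop = 1100000/300000000 = 3.66667 ms.
Pipeline fill: first packet needs 4·t_tx to clear all hops; remaining 12 packets each add one t_tx.
Total = (4+13-1)·t_tx + 4·t_prop = 16·0.0291429 + 4·3.66667 = 15.1 ms.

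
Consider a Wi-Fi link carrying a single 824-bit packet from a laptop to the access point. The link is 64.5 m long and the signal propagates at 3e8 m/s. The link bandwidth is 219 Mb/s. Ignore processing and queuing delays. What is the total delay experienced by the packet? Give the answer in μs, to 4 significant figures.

3.978 μs

Transmission delay = L/R = 824 / 219000000 = 3.76256 μs.
Propagation delay = d/s = 64.5 m / 300000000 m/s = 0.215 μs.
Total = 3.978 μs.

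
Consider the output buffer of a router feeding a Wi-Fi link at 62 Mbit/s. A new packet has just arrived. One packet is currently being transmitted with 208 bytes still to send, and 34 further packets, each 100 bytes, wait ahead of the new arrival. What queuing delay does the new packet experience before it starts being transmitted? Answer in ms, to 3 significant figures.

0.466 ms

Each queued packet: L/R = 800/62000000 = 0.0129032 ms.
34 queued → 0.43871 ms.
Plus remaining 1664 bits of current packet: 0.0268387 ms.
Queuing delay = 0.466 ms.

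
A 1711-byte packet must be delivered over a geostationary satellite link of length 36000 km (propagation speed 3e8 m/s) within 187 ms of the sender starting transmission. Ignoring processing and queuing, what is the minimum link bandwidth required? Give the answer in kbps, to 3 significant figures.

L = 13688 bits.
Propagation delay = 36000000 / 300000000 = 120 ms.
Transmission budget = 187 − 120 = 67 ms.
R ≥ L / t_tx = 13688 bits / 0.067 s = 204 kbps.

204 kbps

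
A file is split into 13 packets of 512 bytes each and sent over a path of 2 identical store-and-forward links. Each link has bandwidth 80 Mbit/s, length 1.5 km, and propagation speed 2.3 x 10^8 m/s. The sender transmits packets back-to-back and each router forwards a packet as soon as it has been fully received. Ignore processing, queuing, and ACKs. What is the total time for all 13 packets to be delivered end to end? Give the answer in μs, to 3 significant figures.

730 μs

Per-hop transmission t_tx = L/R = 4096/80000000 = 51.2 μs.
Per-hop propagation t_prop = 1500/2.3e+08 = 6.52174 μs.
Pipeline fill: first packet needs 2·t_tx to clear all hops; remaining 12 packets each add one t_tx.
Total = (2+13-1)·t_tx + 2·t_prop = 14·51.2 + 2·6.52174 = 730 μs.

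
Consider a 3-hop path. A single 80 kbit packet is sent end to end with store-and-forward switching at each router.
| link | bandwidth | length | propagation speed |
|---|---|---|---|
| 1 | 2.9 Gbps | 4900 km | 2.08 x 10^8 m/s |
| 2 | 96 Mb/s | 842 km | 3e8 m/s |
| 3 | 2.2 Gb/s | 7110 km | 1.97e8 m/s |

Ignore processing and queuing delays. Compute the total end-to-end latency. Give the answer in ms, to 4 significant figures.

L = 80000 bits.
Transmission delays (L/R per hop): 0.0275862, 0.833333, 0.0363636 ms; sum = 0.897283 ms.
Propagation delays (d/s per hop): 23.5577, 2.80667, 36.0914 ms; sum = 62.4557 ms.
End-to-end = 63.35 ms.

63.35 ms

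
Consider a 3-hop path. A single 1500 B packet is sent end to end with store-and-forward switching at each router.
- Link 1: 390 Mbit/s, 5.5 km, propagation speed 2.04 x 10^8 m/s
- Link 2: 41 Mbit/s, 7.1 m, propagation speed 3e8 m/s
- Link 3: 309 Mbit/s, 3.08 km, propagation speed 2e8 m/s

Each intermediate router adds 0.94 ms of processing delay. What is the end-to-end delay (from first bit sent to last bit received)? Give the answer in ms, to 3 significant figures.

L = 1500 × 8 = 12000 bits.
Transmission delays (L/R per hop): 0.0307692, 0.292683, 0.038835 ms; sum = 0.362287 ms.
Propagation delays (d/s per hop): 0.0269608, 2.36667e-05, 0.0154 ms; sum = 0.0423845 ms.
Processing at 2 router(s): 2 × 0.94 ms = 1.88 ms.
End-to-end = 2.28 ms.

2.28 ms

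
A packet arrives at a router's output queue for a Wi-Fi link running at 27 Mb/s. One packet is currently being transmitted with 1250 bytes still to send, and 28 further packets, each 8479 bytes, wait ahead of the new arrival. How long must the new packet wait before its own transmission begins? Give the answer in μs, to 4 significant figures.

Each queued packet: L/R = 67832/27000000 = 2512.3 μs.
28 queued → 70344.3 μs.
Plus remaining 10000 bits of current packet: 370.37 μs.
Queuing delay = 70710 μs.

70710 μs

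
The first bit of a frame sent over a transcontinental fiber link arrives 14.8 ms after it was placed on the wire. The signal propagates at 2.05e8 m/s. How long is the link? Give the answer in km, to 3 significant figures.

d = s × t_prop = 2.05e+08 × 0.0148 = 3030 km.

3030 km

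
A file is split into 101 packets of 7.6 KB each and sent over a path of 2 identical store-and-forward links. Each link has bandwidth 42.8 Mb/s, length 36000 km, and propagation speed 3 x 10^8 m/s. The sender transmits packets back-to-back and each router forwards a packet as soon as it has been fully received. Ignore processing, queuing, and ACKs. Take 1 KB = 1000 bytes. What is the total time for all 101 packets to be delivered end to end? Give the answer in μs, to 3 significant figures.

Per-hop transmission t_tx = L/R = 60800/42800000 = 1420.56 μs.
Per-hop propagation t_prop = 36000000/300000000 = 120000 μs.
Pipeline fill: first packet needs 2·t_tx to clear all hops; remaining 100 packets each add one t_tx.
Total = (2+101-1)·t_tx + 2·t_prop = 102·1420.56 + 2·120000 = 385000 μs.

385000 μs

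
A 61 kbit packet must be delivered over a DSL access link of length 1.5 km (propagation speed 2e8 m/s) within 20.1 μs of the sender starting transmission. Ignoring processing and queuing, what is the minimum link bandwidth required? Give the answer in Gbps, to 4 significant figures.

Propagation delay = 1500 / 200000000 = 7.5 μs.
Transmission budget = 20.1 − 7.5 = 12.6 μs.
R ≥ L / t_tx = 61000 bits / 1.26e-05 s = 4.841 Gbps.

4.841 Gbps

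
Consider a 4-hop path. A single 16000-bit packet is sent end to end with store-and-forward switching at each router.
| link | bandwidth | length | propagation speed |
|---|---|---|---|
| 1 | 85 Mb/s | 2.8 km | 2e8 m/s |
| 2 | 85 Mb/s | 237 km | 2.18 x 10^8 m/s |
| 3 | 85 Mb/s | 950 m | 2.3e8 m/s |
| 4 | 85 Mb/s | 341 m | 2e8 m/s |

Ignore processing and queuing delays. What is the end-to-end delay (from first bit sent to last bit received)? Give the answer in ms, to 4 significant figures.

Transmission delay per hop = L/R = 16000/85000000 = 0.188235 ms; 4 hops → 0.752941 ms.
Propagation delays (d/s per hop): 0.014, 1.08716, 0.00413043, 0.001705 ms; sum = 1.10699 ms.
End-to-end = 1.860 ms.

1.860 ms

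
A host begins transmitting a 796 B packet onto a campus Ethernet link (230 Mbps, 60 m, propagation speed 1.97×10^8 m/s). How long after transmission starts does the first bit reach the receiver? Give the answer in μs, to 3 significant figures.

0.305 μs

First bit experiences only propagation delay: d/s = 60/197000000 = 0.305 μs.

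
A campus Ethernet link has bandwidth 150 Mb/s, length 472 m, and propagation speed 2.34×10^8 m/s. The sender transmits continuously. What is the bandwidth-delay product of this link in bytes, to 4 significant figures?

37.82 bytes

Propagation delay = 472 / 234000000 = 2.01709e-06 s.
BDP = R × t_prop = 150000000 × 2.01709e-06 = 302.564 bits.
In bytes: 302.564/8 = 37.82 bytes.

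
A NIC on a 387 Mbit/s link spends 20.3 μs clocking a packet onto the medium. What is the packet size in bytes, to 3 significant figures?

L = R × t_tx = 387000000 b/s × 2.03e-05 s = 7856.1 bits.
In bytes: 7856.1 / 8 = 982 bytes.

982 bytes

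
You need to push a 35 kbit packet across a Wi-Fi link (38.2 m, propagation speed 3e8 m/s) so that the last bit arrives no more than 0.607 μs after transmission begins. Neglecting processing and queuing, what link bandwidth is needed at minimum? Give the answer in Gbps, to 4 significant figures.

Propagation delay = 38.2 / 300000000 = 0.127333 μs.
Transmission budget = 0.607 − 0.127333 = 0.479667 μs.
R ≥ L / t_tx = 35000 bits / 4.79667e-07 s = 72.97 Gbps.

72.97 Gbps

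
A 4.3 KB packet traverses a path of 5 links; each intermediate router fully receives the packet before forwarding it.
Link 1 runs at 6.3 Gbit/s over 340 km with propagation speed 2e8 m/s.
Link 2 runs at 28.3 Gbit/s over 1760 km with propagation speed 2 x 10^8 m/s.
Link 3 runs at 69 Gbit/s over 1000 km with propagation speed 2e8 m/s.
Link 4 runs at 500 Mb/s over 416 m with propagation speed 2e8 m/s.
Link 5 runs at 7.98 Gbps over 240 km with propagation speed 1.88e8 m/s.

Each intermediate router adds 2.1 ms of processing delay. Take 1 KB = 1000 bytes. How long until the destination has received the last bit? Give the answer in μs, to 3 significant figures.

L = 34400 bits.
Transmission delays (L/R per hop): 5.46032, 1.21555, 0.498551, 68.8, 4.31078 μs; sum = 80.2852 μs.
Propagation delays (d/s per hop): 1700, 8800, 5000, 2.08, 1276.6 μs; sum = 16778.7 μs.
Processing at 4 router(s): 4 × 2.1 ms = 8400 μs.
End-to-end = 25300 μs.

25300 μs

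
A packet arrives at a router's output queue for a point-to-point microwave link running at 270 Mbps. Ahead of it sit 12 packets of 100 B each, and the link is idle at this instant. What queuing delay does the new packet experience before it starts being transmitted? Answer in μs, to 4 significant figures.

35.56 μs

Each queued packet: L/R = 800/270000000 = 2.96296 μs.
12 queued → 35.5556 μs.
Queuing delay = 35.56 μs.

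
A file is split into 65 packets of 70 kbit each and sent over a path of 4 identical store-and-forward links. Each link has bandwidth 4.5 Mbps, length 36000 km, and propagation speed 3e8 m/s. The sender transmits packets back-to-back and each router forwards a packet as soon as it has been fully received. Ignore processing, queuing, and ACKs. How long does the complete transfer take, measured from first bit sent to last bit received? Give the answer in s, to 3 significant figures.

Per-hop transmission t_tx = L/R = 70000/4500000 = 0.0155556 s.
Per-hop propagation t_prop = 36000000/300000000 = 0.12 s.
Pipeline fill: first packet needs 4·t_tx to clear all hops; remaining 64 packets each add one t_tx.
Total = (4+65-1)·t_tx + 4·t_prop = 68·0.0155556 + 4·0.12 = 1.54 s.

1.54 s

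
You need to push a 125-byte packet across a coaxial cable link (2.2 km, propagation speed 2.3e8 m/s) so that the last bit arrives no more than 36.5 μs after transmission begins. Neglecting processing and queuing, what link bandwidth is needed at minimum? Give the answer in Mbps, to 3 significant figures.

L = 1000 bits.
Propagation delay = 2200 / 2.3e+08 = 9.56522 μs.
Transmission budget = 36.5 − 9.56522 = 26.9348 μs.
R ≥ L / t_tx = 1000 bits / 2.69348e-05 s = 37.1 Mbps.

37.1 Mbps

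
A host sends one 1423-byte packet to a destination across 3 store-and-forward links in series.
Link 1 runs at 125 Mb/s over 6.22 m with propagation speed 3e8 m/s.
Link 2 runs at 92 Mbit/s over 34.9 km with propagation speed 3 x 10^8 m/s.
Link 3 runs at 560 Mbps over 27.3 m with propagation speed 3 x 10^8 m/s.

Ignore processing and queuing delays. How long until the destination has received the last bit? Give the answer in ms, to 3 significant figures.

L = 1423 × 8 = 11384 bits.
Transmission delays (L/R per hop): 0.091072, 0.123739, 0.0203286 ms; sum = 0.23514 ms.
Propagation delays (d/s per hop): 2.07333e-05, 0.116333, 9.1e-05 ms; sum = 0.116445 ms.
End-to-end = 0.352 ms.

0.352 ms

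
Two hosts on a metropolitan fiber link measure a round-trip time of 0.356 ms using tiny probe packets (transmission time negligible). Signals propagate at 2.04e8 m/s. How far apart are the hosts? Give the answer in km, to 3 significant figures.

36.3 km

One-way propagation = RTT/2 = 0.178 ms.
d = s × t = 204000000 × 0.000178 = 36.3 km.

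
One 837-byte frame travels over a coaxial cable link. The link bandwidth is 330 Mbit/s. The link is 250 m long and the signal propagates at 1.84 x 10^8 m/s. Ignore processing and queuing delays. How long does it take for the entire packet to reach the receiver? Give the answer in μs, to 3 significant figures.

L = 837 × 8 = 6696 bits.
Transmission delay = L/R = 6696 / 330000000 = 20.2909 μs.
Propagation delay = d/s = 250 m / 184000000 m/s = 1.3587 μs.
Total = 21.6 μs.

21.6 μs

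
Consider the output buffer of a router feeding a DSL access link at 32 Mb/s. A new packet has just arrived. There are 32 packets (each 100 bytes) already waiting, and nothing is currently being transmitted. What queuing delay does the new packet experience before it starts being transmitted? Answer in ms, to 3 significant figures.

0.800 ms

Each queued packet: L/R = 800/32000000 = 0.025 ms.
32 queued → 0.8 ms.
Queuing delay = 0.800 ms.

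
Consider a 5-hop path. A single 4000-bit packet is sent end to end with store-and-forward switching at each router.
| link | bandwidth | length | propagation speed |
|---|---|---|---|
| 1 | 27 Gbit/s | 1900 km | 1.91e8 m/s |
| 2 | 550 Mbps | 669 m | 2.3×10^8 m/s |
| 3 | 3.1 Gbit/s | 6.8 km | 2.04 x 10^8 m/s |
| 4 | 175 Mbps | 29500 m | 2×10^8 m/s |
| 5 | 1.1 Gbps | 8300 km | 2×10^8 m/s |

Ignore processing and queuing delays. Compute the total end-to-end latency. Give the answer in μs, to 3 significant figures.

51700 μs

Transmission delays (L/R per hop): 0.148148, 7.27273, 1.29032, 22.8571, 3.63636 μs; sum = 35.2047 μs.
Propagation delays (d/s per hop): 9947.64, 2.9087, 33.3333, 147.5, 41500 μs; sum = 51631.4 μs.
End-to-end = 51700 μs.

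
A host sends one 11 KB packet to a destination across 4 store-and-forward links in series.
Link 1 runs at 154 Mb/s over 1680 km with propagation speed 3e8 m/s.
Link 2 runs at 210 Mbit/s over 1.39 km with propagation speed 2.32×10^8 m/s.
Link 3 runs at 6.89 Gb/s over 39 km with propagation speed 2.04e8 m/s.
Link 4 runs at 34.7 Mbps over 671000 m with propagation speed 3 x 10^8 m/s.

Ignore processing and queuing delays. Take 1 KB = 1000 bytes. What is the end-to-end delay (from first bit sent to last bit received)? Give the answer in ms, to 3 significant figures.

11.6 ms

L = 88000 bits.
Transmission delays (L/R per hop): 0.571429, 0.419048, 0.0127721, 2.53602 ms; sum = 3.53927 ms.
Propagation delays (d/s per hop): 5.6, 0.00599138, 0.191176, 2.23667 ms; sum = 8.03383 ms.
End-to-end = 11.6 ms.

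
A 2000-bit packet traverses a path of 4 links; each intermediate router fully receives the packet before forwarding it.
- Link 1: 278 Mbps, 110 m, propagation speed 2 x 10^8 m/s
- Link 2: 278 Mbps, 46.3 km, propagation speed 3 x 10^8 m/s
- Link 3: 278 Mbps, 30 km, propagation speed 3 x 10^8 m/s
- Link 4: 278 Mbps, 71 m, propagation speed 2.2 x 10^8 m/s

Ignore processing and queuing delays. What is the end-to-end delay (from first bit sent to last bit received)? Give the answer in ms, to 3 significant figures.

0.284 ms

Transmission delay per hop = L/R = 2000/278000000 = 0.00719424 ms; 4 hops → 0.028777 ms.
Propagation delays (d/s per hop): 0.00055, 0.154333, 0.1, 0.000322727 ms; sum = 0.255206 ms.
End-to-end = 0.284 ms.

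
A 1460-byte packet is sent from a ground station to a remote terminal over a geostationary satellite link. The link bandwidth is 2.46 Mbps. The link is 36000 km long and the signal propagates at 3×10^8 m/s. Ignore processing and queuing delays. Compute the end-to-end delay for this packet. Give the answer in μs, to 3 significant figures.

125000 μs

L = 1460 × 8 = 11680 bits.
Transmission delay = L/R = 11680 / 2460000 = 4747.97 μs.
Propagation delay = d/s = 36000000 m / 300000000 m/s = 120000 μs.
Total = 125000 μs.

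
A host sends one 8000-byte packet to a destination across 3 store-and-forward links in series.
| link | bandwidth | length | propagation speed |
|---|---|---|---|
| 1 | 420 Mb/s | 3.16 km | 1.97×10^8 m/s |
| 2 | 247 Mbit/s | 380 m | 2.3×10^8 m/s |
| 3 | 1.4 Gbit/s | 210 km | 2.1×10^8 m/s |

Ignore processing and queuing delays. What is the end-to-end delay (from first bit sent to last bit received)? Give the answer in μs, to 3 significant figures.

1470 μs

L = 8000 × 8 = 64000 bits.
Transmission delays (L/R per hop): 152.381, 259.109, 45.7143 μs; sum = 457.205 μs.
Propagation delays (d/s per hop): 16.0406, 1.65217, 1000 μs; sum = 1017.69 μs.
End-to-end = 1470 μs.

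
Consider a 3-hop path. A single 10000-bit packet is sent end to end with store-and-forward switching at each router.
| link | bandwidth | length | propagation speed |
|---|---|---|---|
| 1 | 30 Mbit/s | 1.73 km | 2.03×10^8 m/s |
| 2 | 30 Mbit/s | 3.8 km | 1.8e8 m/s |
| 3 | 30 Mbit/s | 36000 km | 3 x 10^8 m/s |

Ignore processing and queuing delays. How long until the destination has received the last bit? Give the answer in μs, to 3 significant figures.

121000 μs

Transmission delay per hop = L/R = 10000/30000000 = 333.333 μs; 3 hops → 1000 μs.
Propagation delays (d/s per hop): 8.52217, 21.1111, 120000 μs; sum = 120030 μs.
End-to-end = 121000 μs.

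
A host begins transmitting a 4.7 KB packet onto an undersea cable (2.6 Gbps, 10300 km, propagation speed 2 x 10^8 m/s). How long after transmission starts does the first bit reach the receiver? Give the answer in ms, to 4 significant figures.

51.50 ms

First bit experiences only propagation delay: d/s = 10300000/200000000 = 51.50 ms.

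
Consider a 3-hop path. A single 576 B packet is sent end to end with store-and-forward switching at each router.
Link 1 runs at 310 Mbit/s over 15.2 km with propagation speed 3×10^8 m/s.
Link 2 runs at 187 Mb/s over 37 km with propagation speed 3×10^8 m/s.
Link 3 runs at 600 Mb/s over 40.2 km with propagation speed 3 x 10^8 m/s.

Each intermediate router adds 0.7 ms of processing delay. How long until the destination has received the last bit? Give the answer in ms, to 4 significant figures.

L = 576 × 8 = 4608 bits.
Transmission delays (L/R per hop): 0.0148645, 0.0246417, 0.00768 ms; sum = 0.0471862 ms.
Propagation delays (d/s per hop): 0.0506667, 0.123333, 0.134 ms; sum = 0.308 ms.
Processing at 2 router(s): 2 × 0.7 ms = 1.4 ms.
End-to-end = 1.755 ms.

1.755 ms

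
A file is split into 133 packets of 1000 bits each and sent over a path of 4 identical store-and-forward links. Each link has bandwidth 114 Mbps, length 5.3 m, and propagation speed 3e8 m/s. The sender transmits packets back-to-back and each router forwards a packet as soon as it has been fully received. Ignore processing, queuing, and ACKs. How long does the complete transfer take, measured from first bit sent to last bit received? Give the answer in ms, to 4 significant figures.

Per-hop transmission t_tx = L/R = 1000/114000000 = 0.00877193 ms.
Per-hop propagation t_prop = 5.3/300000000 = 1.76667e-05 ms.
Pipeline fill: first packet needs 4·t_tx to clear all hops; remaining 132 packets each add one t_tx.
Total = (4+133-1)·t_tx + 4·t_prop = 136·0.00877193 + 4·1.76667e-05 = 1.193 ms.

1.193 ms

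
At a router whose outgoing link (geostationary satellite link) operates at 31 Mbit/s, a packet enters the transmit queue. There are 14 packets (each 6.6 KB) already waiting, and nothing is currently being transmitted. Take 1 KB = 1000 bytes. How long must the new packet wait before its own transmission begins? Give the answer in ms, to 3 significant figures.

Each queued packet: L/R = 52800/31000000 = 1.70323 ms.
14 queued → 23.8452 ms.
Queuing delay = 23.8 ms.

23.8 ms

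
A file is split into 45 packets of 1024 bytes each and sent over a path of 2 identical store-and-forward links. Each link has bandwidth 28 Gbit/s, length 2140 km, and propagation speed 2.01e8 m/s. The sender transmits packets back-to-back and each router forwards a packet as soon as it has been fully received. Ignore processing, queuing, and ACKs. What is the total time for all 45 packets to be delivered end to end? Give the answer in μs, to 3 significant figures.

21300 μs

Per-hop transmission t_tx = L/R = 8192/28000000000 = 0.292571 μs.
Per-hop propagation t_prop = 2140000/2.01e+08 = 10646.8 μs.
Pipeline fill: first packet needs 2·t_tx to clear all hops; remaining 44 packets each add one t_tx.
Total = (2+45-1)·t_tx + 2·t_prop = 46·0.292571 + 2·10646.8 = 21300 μs.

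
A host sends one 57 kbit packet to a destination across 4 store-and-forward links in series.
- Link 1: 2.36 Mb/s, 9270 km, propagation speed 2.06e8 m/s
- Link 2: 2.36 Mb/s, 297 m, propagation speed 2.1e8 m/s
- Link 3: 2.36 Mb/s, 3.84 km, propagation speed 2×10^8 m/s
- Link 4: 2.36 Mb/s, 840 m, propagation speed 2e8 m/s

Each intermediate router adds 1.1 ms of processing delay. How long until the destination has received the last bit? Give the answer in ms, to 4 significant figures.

L = 57000 bits.
Transmission delay per hop = L/R = 57000/2360000 = 24.1525 ms; 4 hops → 96.6102 ms.
Propagation delays (d/s per hop): 45, 0.00141429, 0.0192, 0.0042 ms; sum = 45.0248 ms.
Processing at 3 router(s): 3 × 1.1 ms = 3.3 ms.
End-to-end = 144.9 ms.

144.9 ms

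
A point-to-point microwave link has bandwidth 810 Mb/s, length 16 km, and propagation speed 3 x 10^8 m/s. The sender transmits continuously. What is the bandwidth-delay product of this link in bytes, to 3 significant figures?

Propagation delay = 16000 / 300000000 = 5.33333e-05 s.
BDP = R × t_prop = 810000000 × 5.33333e-05 = 43200 bits.
In bytes: 43200/8 = 5400 bytes.

5400 bytes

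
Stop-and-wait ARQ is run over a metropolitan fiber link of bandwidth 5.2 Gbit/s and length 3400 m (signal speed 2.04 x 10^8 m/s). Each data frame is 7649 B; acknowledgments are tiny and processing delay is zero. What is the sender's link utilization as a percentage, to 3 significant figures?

t_tx = L/R = 61192/5200000000 = 1.17677e-05 s.
t_prop = 3400/204000000 = 1.66667e-05 s; RTT = 3.33333e-05 s.
Cycle = t_tx + RTT = 4.5101e-05 s.
Utilization = t_tx / cycle = 1.17677e-05/4.5101e-05 = 26.1 %.

26.1 %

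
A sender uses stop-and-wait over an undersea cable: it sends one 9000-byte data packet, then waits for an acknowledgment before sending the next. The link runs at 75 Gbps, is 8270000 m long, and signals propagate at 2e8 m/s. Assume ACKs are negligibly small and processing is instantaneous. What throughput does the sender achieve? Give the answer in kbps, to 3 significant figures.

t_tx = L/R = 72000/75000000000 = 9.6e-07 s.
t_prop = 8270000/200000000 = 0.04135 s; RTT = 0.0827 s.
Cycle = t_tx + RTT = 0.082701 s.
Throughput = L / cycle = 72000 / 0.082701 = 871 kbps.

871 kbps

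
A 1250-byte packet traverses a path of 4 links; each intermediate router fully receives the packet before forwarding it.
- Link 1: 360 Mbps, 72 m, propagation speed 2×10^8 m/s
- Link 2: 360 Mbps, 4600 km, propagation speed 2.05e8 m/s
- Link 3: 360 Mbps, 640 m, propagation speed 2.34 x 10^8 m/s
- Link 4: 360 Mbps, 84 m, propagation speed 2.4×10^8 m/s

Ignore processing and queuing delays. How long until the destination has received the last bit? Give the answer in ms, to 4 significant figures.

22.55 ms

L = 1250 × 8 = 10000 bits.
Transmission delay per hop = L/R = 10000/360000000 = 0.0277778 ms; 4 hops → 0.111111 ms.
Propagation delays (d/s per hop): 0.00036, 22.439, 0.00273504, 0.00035 ms; sum = 22.4425 ms.
End-to-end = 22.55 ms.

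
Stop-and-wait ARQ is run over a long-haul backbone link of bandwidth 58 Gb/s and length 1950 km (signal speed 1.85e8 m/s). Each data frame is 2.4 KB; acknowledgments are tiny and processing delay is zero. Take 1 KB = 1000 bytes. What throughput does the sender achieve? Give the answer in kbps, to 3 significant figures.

t_tx = L/R = 19200/58000000000 = 3.31034e-07 s.
t_prop = 1950000/185000000 = 0.0105405 s; RTT = 0.0210811 s.
Cycle = t_tx + RTT = 0.0210814 s.
Throughput = L / cycle = 19200 / 0.0210814 = 911 kbps.

911 kbps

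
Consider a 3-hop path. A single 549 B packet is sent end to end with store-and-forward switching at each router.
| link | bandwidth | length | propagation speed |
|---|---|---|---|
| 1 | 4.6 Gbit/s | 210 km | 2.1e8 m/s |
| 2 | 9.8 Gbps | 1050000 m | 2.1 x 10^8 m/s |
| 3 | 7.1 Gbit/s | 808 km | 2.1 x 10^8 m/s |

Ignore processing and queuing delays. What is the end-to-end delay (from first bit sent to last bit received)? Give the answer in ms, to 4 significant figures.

9.850 ms

L = 549 × 8 = 4392 bits.
Transmission delays (L/R per hop): 0.000954783, 0.000448163, 0.000618592 ms; sum = 0.00202154 ms.
Propagation delays (d/s per hop): 1, 5, 3.84762 ms; sum = 9.84762 ms.
End-to-end = 9.850 ms.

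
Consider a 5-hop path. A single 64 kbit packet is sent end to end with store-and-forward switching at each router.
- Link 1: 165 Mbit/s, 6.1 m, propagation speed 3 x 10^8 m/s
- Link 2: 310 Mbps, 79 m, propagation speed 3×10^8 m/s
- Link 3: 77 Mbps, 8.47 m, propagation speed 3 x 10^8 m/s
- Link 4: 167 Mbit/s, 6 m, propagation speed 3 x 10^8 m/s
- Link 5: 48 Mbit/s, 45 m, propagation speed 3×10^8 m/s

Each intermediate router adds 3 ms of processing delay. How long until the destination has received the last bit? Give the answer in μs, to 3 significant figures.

L = 64000 bits.
Transmission delays (L/R per hop): 387.879, 206.452, 831.169, 383.234, 1333.33 μs; sum = 3142.07 μs.
Propagation delays (d/s per hop): 0.0203333, 0.263333, 0.0282333, 0.02, 0.15 μs; sum = 0.4819 μs.
Processing at 4 router(s): 4 × 3 ms = 12000 μs.
End-to-end = 15100 μs.

15100 μs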